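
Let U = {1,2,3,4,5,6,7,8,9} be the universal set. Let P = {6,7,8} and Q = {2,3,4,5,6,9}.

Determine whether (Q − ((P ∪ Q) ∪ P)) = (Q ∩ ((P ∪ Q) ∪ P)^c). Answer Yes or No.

P ∪ Q = {2,3,4,5,6,7,8,9}
(P ∪ Q) ∪ P = {2,3,4,5,6,7,8,9}
Q − ((P ∪ Q) ∪ P) = {}
((P ∪ Q) ∪ P)^c = {1}
Q ∩ ((P ∪ Q) ∪ P)^c = {}
Both equal {}, so Q − ((P ∪ Q) ∪ P) = Q ∩ ((P ∪ Q) ∪ P)^c.

Yes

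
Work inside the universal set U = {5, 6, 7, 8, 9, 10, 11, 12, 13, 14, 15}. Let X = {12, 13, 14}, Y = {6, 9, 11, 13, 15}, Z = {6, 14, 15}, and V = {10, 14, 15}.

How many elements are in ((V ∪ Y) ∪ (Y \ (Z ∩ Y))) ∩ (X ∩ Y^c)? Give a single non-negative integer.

1

V ∪ Y = {6, 9, 10, 11, 13, 14, 15}
Z ∩ Y = {6, 15}
Y \ (Z ∩ Y) = {9, 11, 13}
(V ∪ Y) ∪ (Y \ (Z ∩ Y)) = {6, 9, 10, 11, 13, 14, 15}
Y^c = {5, 7, 8, 10, 12, 14}
X ∩ Y^c = {12, 14}
((V ∪ Y) ∪ (Y \ (Z ∩ Y))) ∩ (X ∩ Y^c) = {14}
|((V ∪ Y) ∪ (Y \ (Z ∩ Y))) ∩ (X ∩ Y^c)| = 1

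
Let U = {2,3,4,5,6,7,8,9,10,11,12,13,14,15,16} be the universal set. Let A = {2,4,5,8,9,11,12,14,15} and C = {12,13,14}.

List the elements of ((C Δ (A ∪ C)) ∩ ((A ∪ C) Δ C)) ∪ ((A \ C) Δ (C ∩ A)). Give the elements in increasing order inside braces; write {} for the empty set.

A ∪ C = {2,4,5,8,9,11,12,13,14,15}
C Δ (A ∪ C) = {2,4,5,8,9,11,15}
(A ∪ C) Δ C = {2,4,5,8,9,11,15}
(C Δ (A ∪ C)) ∩ ((A ∪ C) Δ C) = {2,4,5,8,9,11,15}
A \ C = {2,4,5,8,9,11,15}
C ∩ A = {12,14}
(A \ C) Δ (C ∩ A) = {2,4,5,8,9,11,12,14,15}
((C Δ (A ∪ C)) ∩ ((A ∪ C) Δ C)) ∪ ((A \ C) Δ (C ∩ A)) = {2,4,5,8,9,11,12,14,15}

{2,4,5,8,9,11,12,14,15}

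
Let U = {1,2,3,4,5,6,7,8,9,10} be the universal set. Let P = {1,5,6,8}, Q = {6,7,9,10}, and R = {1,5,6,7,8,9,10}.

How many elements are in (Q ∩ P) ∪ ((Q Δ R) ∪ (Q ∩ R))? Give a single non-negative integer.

Q ∩ P = {6}
Q Δ R = {1,5,8}
Q ∩ R = {6,7,9,10}
(Q Δ R) ∪ (Q ∩ R) = {1,5,6,7,8,9,10}
(Q ∩ P) ∪ ((Q Δ R) ∪ (Q ∩ R)) = {1,5,6,7,8,9,10}
|(Q ∩ P) ∪ ((Q Δ R) ∪ (Q ∩ R))| = 7

7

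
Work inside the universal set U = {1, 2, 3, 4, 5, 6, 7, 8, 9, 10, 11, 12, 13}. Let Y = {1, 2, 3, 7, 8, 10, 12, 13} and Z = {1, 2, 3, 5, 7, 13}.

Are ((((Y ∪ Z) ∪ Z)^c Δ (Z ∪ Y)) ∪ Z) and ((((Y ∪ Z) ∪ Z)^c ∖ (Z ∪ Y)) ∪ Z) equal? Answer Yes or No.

No

Y ∪ Z = {1, 2, 3, 5, 7, 8, 10, 12, 13}
(Y ∪ Z) ∪ Z = {1, 2, 3, 5, 7, 8, 10, 12, 13}
((Y ∪ Z) ∪ Z)^c = {4, 6, 9, 11}
Z ∪ Y = {1, 2, 3, 5, 7, 8, 10, 12, 13}
((Y ∪ Z) ∪ Z)^c Δ (Z ∪ Y) = {1, 2, 3, 4, 5, 6, 7, 8, 9, 10, 11, 12, 13}
(((Y ∪ Z) ∪ Z)^c Δ (Z ∪ Y)) ∪ Z = {1, 2, 3, 4, 5, 6, 7, 8, 9, 10, 11, 12, 13}
((Y ∪ Z) ∪ Z)^c ∖ (Z ∪ Y) = {4, 6, 9, 11}
(((Y ∪ Z) ∪ Z)^c ∖ (Z ∪ Y)) ∪ Z = {1, 2, 3, 4, 5, 6, 7, 9, 11, 13}
8 ∈ (((Y ∪ Z) ∪ Z)^c Δ (Z ∪ Y)) ∪ Z but 8 ∉ (((Y ∪ Z) ∪ Z)^c ∖ (Z ∪ Y)) ∪ Z, so they differ.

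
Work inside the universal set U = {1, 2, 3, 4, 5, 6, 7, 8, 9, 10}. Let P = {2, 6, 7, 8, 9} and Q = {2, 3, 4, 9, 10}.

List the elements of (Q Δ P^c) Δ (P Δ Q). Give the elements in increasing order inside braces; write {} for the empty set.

P^c = {1, 3, 4, 5, 10}
Q Δ P^c = {1, 2, 5, 9}
P Δ Q = {3, 4, 6, 7, 8, 10}
(Q Δ P^c) Δ (P Δ Q) = {1, 2, 3, 4, 5, 6, 7, 8, 9, 10}

{1, 2, 3, 4, 5, 6, 7, 8, 9, 10}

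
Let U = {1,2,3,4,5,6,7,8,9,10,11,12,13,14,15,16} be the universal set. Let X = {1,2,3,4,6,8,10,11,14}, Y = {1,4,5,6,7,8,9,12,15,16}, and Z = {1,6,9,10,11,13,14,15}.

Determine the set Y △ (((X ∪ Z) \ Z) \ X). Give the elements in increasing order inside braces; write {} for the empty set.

{1,4,5,6,7,8,9,12,15,16}

X ∪ Z = {1,2,3,4,6,8,9,10,11,13,14,15}
(X ∪ Z) \ Z = {2,3,4,8}
((X ∪ Z) \ Z) \ X = {}
Y △ (((X ∪ Z) \ Z) \ X) = {1,4,5,6,7,8,9,12,15,16}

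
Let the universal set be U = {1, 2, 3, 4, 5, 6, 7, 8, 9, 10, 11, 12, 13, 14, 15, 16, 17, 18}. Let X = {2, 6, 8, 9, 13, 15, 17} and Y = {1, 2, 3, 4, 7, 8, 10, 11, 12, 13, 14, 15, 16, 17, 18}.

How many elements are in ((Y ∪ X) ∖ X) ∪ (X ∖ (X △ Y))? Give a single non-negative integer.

15

Y ∪ X = {1, 2, 3, 4, 6, 7, 8, 9, 10, 11, 12, 13, 14, 15, 16, 17, 18}
(Y ∪ X) ∖ X = {1, 3, 4, 7, 10, 11, 12, 14, 16, 18}
X △ Y = {1, 3, 4, 6, 7, 9, 10, 11, 12, 14, 16, 18}
X ∖ (X △ Y) = {2, 8, 13, 15, 17}
((Y ∪ X) ∖ X) ∪ (X ∖ (X △ Y)) = {1, 2, 3, 4, 7, 8, 10, 11, 12, 13, 14, 15, 16, 17, 18}
|((Y ∪ X) ∖ X) ∪ (X ∖ (X △ Y))| = 15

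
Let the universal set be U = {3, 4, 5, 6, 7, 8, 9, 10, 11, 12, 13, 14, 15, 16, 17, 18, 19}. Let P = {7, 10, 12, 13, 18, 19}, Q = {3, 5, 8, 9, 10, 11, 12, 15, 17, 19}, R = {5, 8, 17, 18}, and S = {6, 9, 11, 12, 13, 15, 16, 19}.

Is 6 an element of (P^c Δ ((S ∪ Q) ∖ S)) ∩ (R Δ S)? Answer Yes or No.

Yes

6 ∉ P, so 6 ∈ P^c
6 ∈ S and 6 ∉ Q, so 6 ∈ S ∪ Q
6 ∈ (S ∪ Q) and 6 ∈ S, so 6 ∉ (S ∪ Q) ∖ S
6 ∈ P^c and 6 ∉ ((S ∪ Q) ∖ S), so 6 ∈ P^c Δ ((S ∪ Q) ∖ S)
6 ∉ R and 6 ∈ S, so 6 ∈ R Δ S
6 ∈ (P^c Δ ((S ∪ Q) ∖ S)) and 6 ∈ (R Δ S), so 6 ∈ (P^c Δ ((S ∪ Q) ∖ S)) ∩ (R Δ S)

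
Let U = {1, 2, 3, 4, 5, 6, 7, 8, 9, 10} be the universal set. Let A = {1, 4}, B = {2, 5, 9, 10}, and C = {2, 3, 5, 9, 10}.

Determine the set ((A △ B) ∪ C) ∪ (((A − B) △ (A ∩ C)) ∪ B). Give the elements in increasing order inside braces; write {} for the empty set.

A △ B = {1, 2, 4, 5, 9, 10}
(A △ B) ∪ C = {1, 2, 3, 4, 5, 9, 10}
A − B = {1, 4}
A ∩ C = {}
(A − B) △ (A ∩ C) = {1, 4}
((A − B) △ (A ∩ C)) ∪ B = {1, 2, 4, 5, 9, 10}
((A △ B) ∪ C) ∪ (((A − B) △ (A ∩ C)) ∪ B) = {1, 2, 3, 4, 5, 9, 10}

{1, 2, 3, 4, 5, 9, 10}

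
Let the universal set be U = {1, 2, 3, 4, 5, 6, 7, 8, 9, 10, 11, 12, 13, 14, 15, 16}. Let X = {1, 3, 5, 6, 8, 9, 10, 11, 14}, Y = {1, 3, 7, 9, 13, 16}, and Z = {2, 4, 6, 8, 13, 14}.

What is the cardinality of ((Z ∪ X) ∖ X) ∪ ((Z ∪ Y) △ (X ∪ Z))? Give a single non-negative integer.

Z ∪ X = {1, 2, 3, 4, 5, 6, 8, 9, 10, 11, 13, 14}
(Z ∪ X) ∖ X = {2, 4, 13}
Z ∪ Y = {1, 2, 3, 4, 6, 7, 8, 9, 13, 14, 16}
X ∪ Z = {1, 2, 3, 4, 5, 6, 8, 9, 10, 11, 13, 14}
(Z ∪ Y) △ (X ∪ Z) = {5, 7, 10, 11, 16}
((Z ∪ X) ∖ X) ∪ ((Z ∪ Y) △ (X ∪ Z)) = {2, 4, 5, 7, 10, 11, 13, 16}
|((Z ∪ X) ∖ X) ∪ ((Z ∪ Y) △ (X ∪ Z))| = 8

8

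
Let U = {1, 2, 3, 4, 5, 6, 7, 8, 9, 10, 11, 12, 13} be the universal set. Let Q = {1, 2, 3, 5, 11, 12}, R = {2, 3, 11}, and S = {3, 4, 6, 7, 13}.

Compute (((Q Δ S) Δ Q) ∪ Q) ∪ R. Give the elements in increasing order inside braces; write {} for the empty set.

Q Δ S = {1, 2, 4, 5, 6, 7, 11, 12, 13}
(Q Δ S) Δ Q = {3, 4, 6, 7, 13}
((Q Δ S) Δ Q) ∪ Q = {1, 2, 3, 4, 5, 6, 7, 11, 12, 13}
(((Q Δ S) Δ Q) ∪ Q) ∪ R = {1, 2, 3, 4, 5, 6, 7, 11, 12, 13}

{1, 2, 3, 4, 5, 6, 7, 11, 12, 13}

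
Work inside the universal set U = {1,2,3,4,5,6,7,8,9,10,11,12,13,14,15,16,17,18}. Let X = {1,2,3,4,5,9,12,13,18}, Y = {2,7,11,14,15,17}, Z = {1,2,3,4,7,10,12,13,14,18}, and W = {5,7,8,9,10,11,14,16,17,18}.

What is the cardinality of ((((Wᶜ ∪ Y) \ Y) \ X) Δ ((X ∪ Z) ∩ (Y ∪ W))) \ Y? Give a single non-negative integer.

5

Wᶜ = {1,2,3,4,6,12,13,15}
Wᶜ ∪ Y = {1,2,3,4,6,7,11,12,13,14,15,17}
(Wᶜ ∪ Y) \ Y = {1,3,4,6,12,13}
((Wᶜ ∪ Y) \ Y) \ X = {6}
X ∪ Z = {1,2,3,4,5,7,9,10,12,13,14,18}
Y ∪ W = {2,5,7,8,9,10,11,14,15,16,17,18}
(X ∪ Z) ∩ (Y ∪ W) = {2,5,7,9,10,14,18}
(((Wᶜ ∪ Y) \ Y) \ X) Δ ((X ∪ Z) ∩ (Y ∪ W)) = {2,5,6,7,9,10,14,18}
((((Wᶜ ∪ Y) \ Y) \ X) Δ ((X ∪ Z) ∩ (Y ∪ W))) \ Y = {5,6,9,10,18}
|((((Wᶜ ∪ Y) \ Y) \ X) Δ ((X ∪ Z) ∩ (Y ∪ W))) \ Y| = 5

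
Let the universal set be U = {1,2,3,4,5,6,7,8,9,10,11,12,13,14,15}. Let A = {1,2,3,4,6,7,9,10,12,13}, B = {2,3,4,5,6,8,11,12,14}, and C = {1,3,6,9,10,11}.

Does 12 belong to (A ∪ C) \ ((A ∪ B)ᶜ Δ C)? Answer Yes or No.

Yes

12 ∈ A and 12 ∉ C, so 12 ∈ A ∪ C
12 ∈ A and 12 ∈ B, so 12 ∈ A ∪ B
12 ∉ (A ∪ B)ᶜ since 12 ∈ (A ∪ B)
12 ∉ (A ∪ B)ᶜ and 12 ∉ C, so 12 ∉ (A ∪ B)ᶜ Δ C
12 ∈ (A ∪ C) and 12 ∉ ((A ∪ B)ᶜ Δ C), so 12 ∈ (A ∪ C) \ ((A ∪ B)ᶜ Δ C)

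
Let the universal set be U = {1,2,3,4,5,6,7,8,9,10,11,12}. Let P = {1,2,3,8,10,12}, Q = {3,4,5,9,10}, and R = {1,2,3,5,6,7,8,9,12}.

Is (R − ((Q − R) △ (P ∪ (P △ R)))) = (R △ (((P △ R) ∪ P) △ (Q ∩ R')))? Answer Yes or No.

No

Q − R = {4,10}
P △ R = {5,6,7,9,10}
P ∪ (P △ R) = {1,2,3,5,6,7,8,9,10,12}
(Q − R) △ (P ∪ (P △ R)) = {1,2,3,4,5,6,7,8,9,12}
R − ((Q − R) △ (P ∪ (P △ R))) = {}
(P △ R) ∪ P = {1,2,3,5,6,7,8,9,10,12}
R' = {4,10,11}
Q ∩ R' = {4,10}
((P △ R) ∪ P) △ (Q ∩ R') = {1,2,3,4,5,6,7,8,9,12}
R △ (((P △ R) ∪ P) △ (Q ∩ R')) = {4}
4 ∈ R △ (((P △ R) ∪ P) △ (Q ∩ R')) but 4 ∉ R − ((Q − R) △ (P ∪ (P △ R))), so they differ.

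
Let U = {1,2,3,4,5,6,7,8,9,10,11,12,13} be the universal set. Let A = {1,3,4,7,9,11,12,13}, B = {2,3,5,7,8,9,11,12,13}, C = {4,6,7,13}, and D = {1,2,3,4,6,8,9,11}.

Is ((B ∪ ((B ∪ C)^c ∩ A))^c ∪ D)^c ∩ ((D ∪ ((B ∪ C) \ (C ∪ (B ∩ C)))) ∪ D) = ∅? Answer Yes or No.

No

B ∪ C = {2,3,4,5,6,7,8,9,11,12,13}
(B ∪ C)^c = {1,10}
(B ∪ C)^c ∩ A = {1}
B ∪ ((B ∪ C)^c ∩ A) = {1,2,3,5,7,8,9,11,12,13}
(B ∪ ((B ∪ C)^c ∩ A))^c = {4,6,10}
(B ∪ ((B ∪ C)^c ∩ A))^c ∪ D = {1,2,3,4,6,8,9,10,11}
((B ∪ ((B ∪ C)^c ∩ A))^c ∪ D)^c = {5,7,12,13}
B ∩ C = {7,13}
C ∪ (B ∩ C) = {4,6,7,13}
(B ∪ C) \ (C ∪ (B ∩ C)) = {2,3,5,8,9,11,12}
D ∪ ((B ∪ C) \ (C ∪ (B ∩ C))) = {1,2,3,4,5,6,8,9,11,12}
(D ∪ ((B ∪ C) \ (C ∪ (B ∩ C)))) ∪ D = {1,2,3,4,5,6,8,9,11,12}
5 lies in both, so they are not disjoint.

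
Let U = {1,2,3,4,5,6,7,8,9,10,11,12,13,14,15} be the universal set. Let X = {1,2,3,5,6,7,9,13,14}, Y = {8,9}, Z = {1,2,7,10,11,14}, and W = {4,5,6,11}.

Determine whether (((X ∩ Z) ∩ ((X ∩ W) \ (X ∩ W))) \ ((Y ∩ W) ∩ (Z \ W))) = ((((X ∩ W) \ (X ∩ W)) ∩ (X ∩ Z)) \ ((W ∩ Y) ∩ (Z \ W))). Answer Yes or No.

X ∩ Z = {1,2,7,14}
X ∩ W = {5,6}
(X ∩ W) \ (X ∩ W) = {}
(X ∩ Z) ∩ ((X ∩ W) \ (X ∩ W)) = {}
Y ∩ W = {}
Z \ W = {1,2,7,10,14}
(Y ∩ W) ∩ (Z \ W) = {}
((X ∩ Z) ∩ ((X ∩ W) \ (X ∩ W))) \ ((Y ∩ W) ∩ (Z \ W)) = {}
((X ∩ W) \ (X ∩ W)) ∩ (X ∩ Z) = {}
W ∩ Y = {}
(W ∩ Y) ∩ (Z \ W) = {}
(((X ∩ W) \ (X ∩ W)) ∩ (X ∩ Z)) \ ((W ∩ Y) ∩ (Z \ W)) = {}
Both equal {}, so ((X ∩ Z) ∩ ((X ∩ W) \ (X ∩ W))) \ ((Y ∩ W) ∩ (Z \ W)) = (((X ∩ W) \ (X ∩ W)) ∩ (X ∩ Z)) \ ((W ∩ Y) ∩ (Z \ W)).

Yes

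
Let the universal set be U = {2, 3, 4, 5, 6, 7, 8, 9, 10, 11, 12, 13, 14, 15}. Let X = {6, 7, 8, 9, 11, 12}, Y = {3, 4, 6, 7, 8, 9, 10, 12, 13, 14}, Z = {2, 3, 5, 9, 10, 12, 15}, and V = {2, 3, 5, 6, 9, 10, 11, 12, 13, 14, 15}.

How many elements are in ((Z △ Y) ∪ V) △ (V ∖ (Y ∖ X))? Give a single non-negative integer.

7

Z △ Y = {2, 4, 5, 6, 7, 8, 13, 14, 15}
(Z △ Y) ∪ V = {2, 3, 4, 5, 6, 7, 8, 9, 10, 11, 12, 13, 14, 15}
Y ∖ X = {3, 4, 10, 13, 14}
V ∖ (Y ∖ X) = {2, 5, 6, 9, 11, 12, 15}
((Z △ Y) ∪ V) △ (V ∖ (Y ∖ X)) = {3, 4, 7, 8, 10, 13, 14}
|((Z △ Y) ∪ V) △ (V ∖ (Y ∖ X))| = 7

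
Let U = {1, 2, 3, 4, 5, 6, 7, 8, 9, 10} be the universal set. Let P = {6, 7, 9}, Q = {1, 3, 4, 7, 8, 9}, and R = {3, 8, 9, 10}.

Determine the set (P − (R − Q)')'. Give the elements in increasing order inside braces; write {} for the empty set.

{1, 2, 3, 4, 5, 6, 7, 8, 9, 10}

R − Q = {10}
(R − Q)' = {1, 2, 3, 4, 5, 6, 7, 8, 9}
P − (R − Q)' = {}
(P − (R − Q)')' = {1, 2, 3, 4, 5, 6, 7, 8, 9, 10}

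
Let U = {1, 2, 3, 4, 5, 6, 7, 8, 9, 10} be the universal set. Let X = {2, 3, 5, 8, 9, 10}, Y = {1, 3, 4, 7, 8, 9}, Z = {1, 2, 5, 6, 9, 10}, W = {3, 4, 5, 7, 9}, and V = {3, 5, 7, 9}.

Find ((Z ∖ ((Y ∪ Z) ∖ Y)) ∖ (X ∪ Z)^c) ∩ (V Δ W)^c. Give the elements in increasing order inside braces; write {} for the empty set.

{1, 9}

Y ∪ Z = {1, 2, 3, 4, 5, 6, 7, 8, 9, 10}
(Y ∪ Z) ∖ Y = {2, 5, 6, 10}
Z ∖ ((Y ∪ Z) ∖ Y) = {1, 9}
X ∪ Z = {1, 2, 3, 5, 6, 8, 9, 10}
(X ∪ Z)^c = {4, 7}
(Z ∖ ((Y ∪ Z) ∖ Y)) ∖ (X ∪ Z)^c = {1, 9}
V Δ W = {4}
(V Δ W)^c = {1, 2, 3, 5, 6, 7, 8, 9, 10}
((Z ∖ ((Y ∪ Z) ∖ Y)) ∖ (X ∪ Z)^c) ∩ (V Δ W)^c = {1, 9}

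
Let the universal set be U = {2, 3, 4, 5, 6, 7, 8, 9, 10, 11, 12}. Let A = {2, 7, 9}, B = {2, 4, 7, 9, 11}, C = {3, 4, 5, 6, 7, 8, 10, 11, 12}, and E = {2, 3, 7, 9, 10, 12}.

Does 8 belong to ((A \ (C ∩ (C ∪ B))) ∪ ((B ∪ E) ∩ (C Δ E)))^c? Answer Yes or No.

Yes

8 ∈ C and 8 ∉ B, so 8 ∈ C ∪ B
8 ∈ C and 8 ∈ (C ∪ B), so 8 ∈ C ∩ (C ∪ B)
8 ∉ A and 8 ∈ (C ∩ (C ∪ B)), so 8 ∉ A \ (C ∩ (C ∪ B))
8 ∉ B and 8 ∉ E, so 8 ∉ B ∪ E
8 ∈ C and 8 ∉ E, so 8 ∈ C Δ E
8 ∉ (B ∪ E) and 8 ∈ (C Δ E), so 8 ∉ (B ∪ E) ∩ (C Δ E)
8 ∉ (A \ (C ∩ (C ∪ B))) and 8 ∉ ((B ∪ E) ∩ (C Δ E)), so 8 ∉ (A \ (C ∩ (C ∪ B))) ∪ ((B ∪ E) ∩ (C Δ E))
8 ∈ ((A \ (C ∩ (C ∪ B))) ∪ ((B ∪ E) ∩ (C Δ E)))^c since 8 ∉ ((A \ (C ∩ (C ∪ B))) ∪ ((B ∪ E) ∩ (C Δ E)))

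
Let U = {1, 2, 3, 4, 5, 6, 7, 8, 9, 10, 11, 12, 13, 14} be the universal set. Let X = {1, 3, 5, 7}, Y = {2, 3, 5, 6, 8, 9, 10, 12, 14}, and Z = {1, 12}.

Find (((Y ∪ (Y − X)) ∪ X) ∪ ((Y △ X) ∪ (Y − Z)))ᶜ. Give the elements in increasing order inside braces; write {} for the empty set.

{4, 11, 13}

Y − X = {2, 6, 8, 9, 10, 12, 14}
Y ∪ (Y − X) = {2, 3, 5, 6, 8, 9, 10, 12, 14}
(Y ∪ (Y − X)) ∪ X = {1, 2, 3, 5, 6, 7, 8, 9, 10, 12, 14}
Y △ X = {1, 2, 6, 7, 8, 9, 10, 12, 14}
Y − Z = {2, 3, 5, 6, 8, 9, 10, 14}
(Y △ X) ∪ (Y − Z) = {1, 2, 3, 5, 6, 7, 8, 9, 10, 12, 14}
((Y ∪ (Y − X)) ∪ X) ∪ ((Y △ X) ∪ (Y − Z)) = {1, 2, 3, 5, 6, 7, 8, 9, 10, 12, 14}
(((Y ∪ (Y − X)) ∪ X) ∪ ((Y △ X) ∪ (Y − Z)))ᶜ = {4, 11, 13}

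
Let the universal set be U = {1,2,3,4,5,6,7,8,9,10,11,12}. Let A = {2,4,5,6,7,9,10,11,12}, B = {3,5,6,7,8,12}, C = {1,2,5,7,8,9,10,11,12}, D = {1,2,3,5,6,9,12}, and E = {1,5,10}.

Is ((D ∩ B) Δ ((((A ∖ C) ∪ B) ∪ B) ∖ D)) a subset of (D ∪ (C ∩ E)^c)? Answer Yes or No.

D ∩ B = {3,5,6,12}
A ∖ C = {4,6}
(A ∖ C) ∪ B = {3,4,5,6,7,8,12}
((A ∖ C) ∪ B) ∪ B = {3,4,5,6,7,8,12}
(((A ∖ C) ∪ B) ∪ B) ∖ D = {4,7,8}
(D ∩ B) Δ ((((A ∖ C) ∪ B) ∪ B) ∖ D) = {3,4,5,6,7,8,12}
C ∩ E = {1,5,10}
(C ∩ E)^c = {2,3,4,6,7,8,9,11,12}
D ∪ (C ∩ E)^c = {1,2,3,4,5,6,7,8,9,11,12}
Every element of {3,4,5,6,7,8,12} is in {1,2,3,4,5,6,7,8,9,11,12}, so (D ∩ B) Δ ((((A ∖ C) ∪ B) ∪ B) ∖ D) ⊆ D ∪ (C ∩ E)^c.

Yes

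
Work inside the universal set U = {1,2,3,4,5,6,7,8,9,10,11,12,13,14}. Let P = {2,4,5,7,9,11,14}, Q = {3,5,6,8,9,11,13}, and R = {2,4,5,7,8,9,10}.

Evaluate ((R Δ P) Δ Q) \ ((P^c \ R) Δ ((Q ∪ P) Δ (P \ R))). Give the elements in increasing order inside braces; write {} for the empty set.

R Δ P = {8,10,11,14}
(R Δ P) Δ Q = {3,5,6,9,10,13,14}
P^c = {1,3,6,8,10,12,13}
P^c \ R = {1,3,6,12,13}
Q ∪ P = {2,3,4,5,6,7,8,9,11,13,14}
P \ R = {11,14}
(Q ∪ P) Δ (P \ R) = {2,3,4,5,6,7,8,9,13}
(P^c \ R) Δ ((Q ∪ P) Δ (P \ R)) = {1,2,4,5,7,8,9,12}
((R Δ P) Δ Q) \ ((P^c \ R) Δ ((Q ∪ P) Δ (P \ R))) = {3,6,10,13,14}

{3,6,10,13,14}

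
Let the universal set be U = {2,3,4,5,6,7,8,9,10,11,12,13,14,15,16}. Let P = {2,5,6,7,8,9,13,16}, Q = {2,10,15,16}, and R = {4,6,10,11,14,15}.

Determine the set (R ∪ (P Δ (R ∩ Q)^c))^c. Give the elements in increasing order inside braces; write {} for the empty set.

{2,5,7,8,9,13,16}

R ∩ Q = {10,15}
(R ∩ Q)^c = {2,3,4,5,6,7,8,9,11,12,13,14,16}
P Δ (R ∩ Q)^c = {3,4,11,12,14}
R ∪ (P Δ (R ∩ Q)^c) = {3,4,6,10,11,12,14,15}
(R ∪ (P Δ (R ∩ Q)^c))^c = {2,5,7,8,9,13,16}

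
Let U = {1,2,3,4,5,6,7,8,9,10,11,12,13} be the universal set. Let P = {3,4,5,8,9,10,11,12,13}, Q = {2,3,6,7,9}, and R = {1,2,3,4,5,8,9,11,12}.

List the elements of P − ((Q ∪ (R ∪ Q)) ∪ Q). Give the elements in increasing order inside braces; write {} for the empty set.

R ∪ Q = {1,2,3,4,5,6,7,8,9,11,12}
Q ∪ (R ∪ Q) = {1,2,3,4,5,6,7,8,9,11,12}
(Q ∪ (R ∪ Q)) ∪ Q = {1,2,3,4,5,6,7,8,9,11,12}
P − ((Q ∪ (R ∪ Q)) ∪ Q) = {10,13}

{10,13}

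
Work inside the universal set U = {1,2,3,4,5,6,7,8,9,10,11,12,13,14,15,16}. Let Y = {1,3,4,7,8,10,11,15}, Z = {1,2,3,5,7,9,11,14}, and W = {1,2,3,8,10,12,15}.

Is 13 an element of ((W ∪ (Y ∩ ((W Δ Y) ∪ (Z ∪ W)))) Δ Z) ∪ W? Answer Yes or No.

No

13 ∉ W and 13 ∉ Y, so 13 ∉ W Δ Y
13 ∉ Z and 13 ∉ W, so 13 ∉ Z ∪ W
13 ∉ (W Δ Y) and 13 ∉ (Z ∪ W), so 13 ∉ (W Δ Y) ∪ (Z ∪ W)
13 ∉ Y and 13 ∉ ((W Δ Y) ∪ (Z ∪ W)), so 13 ∉ Y ∩ ((W Δ Y) ∪ (Z ∪ W))
13 ∉ W and 13 ∉ (Y ∩ ((W Δ Y) ∪ (Z ∪ W))), so 13 ∉ W ∪ (Y ∩ ((W Δ Y) ∪ (Z ∪ W)))
13 ∉ (W ∪ (Y ∩ ((W Δ Y) ∪ (Z ∪ W)))) and 13 ∉ Z, so 13 ∉ (W ∪ (Y ∩ ((W Δ Y) ∪ (Z ∪ W)))) Δ Z
13 ∉ ((W ∪ (Y ∩ ((W Δ Y) ∪ (Z ∪ W)))) Δ Z) and 13 ∉ W, so 13 ∉ ((W ∪ (Y ∩ ((W Δ Y) ∪ (Z ∪ W)))) Δ Z) ∪ W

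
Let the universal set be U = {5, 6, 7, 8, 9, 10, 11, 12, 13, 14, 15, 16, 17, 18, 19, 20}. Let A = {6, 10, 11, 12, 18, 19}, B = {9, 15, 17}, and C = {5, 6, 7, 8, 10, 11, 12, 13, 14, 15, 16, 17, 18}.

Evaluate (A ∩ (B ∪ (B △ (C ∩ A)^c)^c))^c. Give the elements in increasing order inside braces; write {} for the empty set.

C ∩ A = {6, 10, 11, 12, 18}
(C ∩ A)^c = {5, 7, 8, 9, 13, 14, 15, 16, 17, 19, 20}
B △ (C ∩ A)^c = {5, 7, 8, 13, 14, 16, 19, 20}
(B △ (C ∩ A)^c)^c = {6, 9, 10, 11, 12, 15, 17, 18}
B ∪ (B △ (C ∩ A)^c)^c = {6, 9, 10, 11, 12, 15, 17, 18}
A ∩ (B ∪ (B △ (C ∩ A)^c)^c) = {6, 10, 11, 12, 18}
(A ∩ (B ∪ (B △ (C ∩ A)^c)^c))^c = {5, 7, 8, 9, 13, 14, 15, 16, 17, 19, 20}

{5, 7, 8, 9, 13, 14, 15, 16, 17, 19, 20}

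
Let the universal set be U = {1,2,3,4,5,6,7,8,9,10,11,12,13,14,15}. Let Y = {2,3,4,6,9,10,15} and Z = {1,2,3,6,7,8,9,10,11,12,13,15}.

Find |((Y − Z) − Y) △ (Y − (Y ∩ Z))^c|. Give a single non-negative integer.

Y − Z = {4}
(Y − Z) − Y = {}
Y ∩ Z = {2,3,6,9,10,15}
Y − (Y ∩ Z) = {4}
(Y − (Y ∩ Z))^c = {1,2,3,5,6,7,8,9,10,11,12,13,14,15}
((Y − Z) − Y) △ (Y − (Y ∩ Z))^c = {1,2,3,5,6,7,8,9,10,11,12,13,14,15}
|((Y − Z) − Y) △ (Y − (Y ∩ Z))^c| = 14

14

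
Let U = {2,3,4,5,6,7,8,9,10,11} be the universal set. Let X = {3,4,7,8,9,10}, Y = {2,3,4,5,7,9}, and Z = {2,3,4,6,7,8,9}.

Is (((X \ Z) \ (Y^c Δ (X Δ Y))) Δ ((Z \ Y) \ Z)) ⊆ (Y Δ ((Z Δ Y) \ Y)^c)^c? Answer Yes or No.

No

X \ Z = {10}
Y^c = {6,8,10,11}
X Δ Y = {2,5,8,10}
Y^c Δ (X Δ Y) = {2,5,6,11}
(X \ Z) \ (Y^c Δ (X Δ Y)) = {10}
Z \ Y = {6,8}
(Z \ Y) \ Z = {}
((X \ Z) \ (Y^c Δ (X Δ Y))) Δ ((Z \ Y) \ Z) = {10}
Z Δ Y = {5,6,8}
(Z Δ Y) \ Y = {6,8}
((Z Δ Y) \ Y)^c = {2,3,4,5,7,9,10,11}
Y Δ ((Z Δ Y) \ Y)^c = {10,11}
(Y Δ ((Z Δ Y) \ Y)^c)^c = {2,3,4,5,6,7,8,9}
10 ∈ ((X \ Z) \ (Y^c Δ (X Δ Y))) Δ ((Z \ Y) \ Z) but 10 ∉ (Y Δ ((Z Δ Y) \ Y)^c)^c, so the inclusion fails.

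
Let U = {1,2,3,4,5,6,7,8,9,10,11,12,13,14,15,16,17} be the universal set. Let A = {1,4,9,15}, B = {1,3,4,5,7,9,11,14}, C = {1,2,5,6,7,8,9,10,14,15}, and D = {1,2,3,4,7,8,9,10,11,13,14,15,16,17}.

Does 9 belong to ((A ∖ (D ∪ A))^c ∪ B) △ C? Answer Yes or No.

9 ∈ D and 9 ∈ A, so 9 ∈ D ∪ A
9 ∈ A and 9 ∈ (D ∪ A), so 9 ∉ A ∖ (D ∪ A)
9 ∈ (A ∖ (D ∪ A))^c since 9 ∉ (A ∖ (D ∪ A))
9 ∈ (A ∖ (D ∪ A))^c and 9 ∈ B, so 9 ∈ (A ∖ (D ∪ A))^c ∪ B
9 ∈ ((A ∖ (D ∪ A))^c ∪ B) and 9 ∈ C, so 9 ∉ ((A ∖ (D ∪ A))^c ∪ B) △ C

No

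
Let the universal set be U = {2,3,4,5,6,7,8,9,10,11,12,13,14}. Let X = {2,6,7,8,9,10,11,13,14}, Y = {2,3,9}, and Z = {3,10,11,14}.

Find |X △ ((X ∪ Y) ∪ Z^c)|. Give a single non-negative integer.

4

X ∪ Y = {2,3,6,7,8,9,10,11,13,14}
Z^c = {2,4,5,6,7,8,9,12,13}
(X ∪ Y) ∪ Z^c = {2,3,4,5,6,7,8,9,10,11,12,13,14}
X △ ((X ∪ Y) ∪ Z^c) = {3,4,5,12}
|X △ ((X ∪ Y) ∪ Z^c)| = 4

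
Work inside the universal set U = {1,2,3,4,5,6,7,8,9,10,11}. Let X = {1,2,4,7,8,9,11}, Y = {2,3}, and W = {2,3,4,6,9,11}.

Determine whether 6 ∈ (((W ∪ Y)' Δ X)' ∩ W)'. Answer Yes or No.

No

6 ∈ W and 6 ∉ Y, so 6 ∈ W ∪ Y
6 ∉ (W ∪ Y)' since 6 ∈ (W ∪ Y)
6 ∉ (W ∪ Y)' and 6 ∉ X, so 6 ∉ (W ∪ Y)' Δ X
6 ∈ ((W ∪ Y)' Δ X)' since 6 ∉ ((W ∪ Y)' Δ X)
6 ∈ ((W ∪ Y)' Δ X)' and 6 ∈ W, so 6 ∈ ((W ∪ Y)' Δ X)' ∩ W
6 ∉ (((W ∪ Y)' Δ X)' ∩ W)' since 6 ∈ (((W ∪ Y)' Δ X)' ∩ W)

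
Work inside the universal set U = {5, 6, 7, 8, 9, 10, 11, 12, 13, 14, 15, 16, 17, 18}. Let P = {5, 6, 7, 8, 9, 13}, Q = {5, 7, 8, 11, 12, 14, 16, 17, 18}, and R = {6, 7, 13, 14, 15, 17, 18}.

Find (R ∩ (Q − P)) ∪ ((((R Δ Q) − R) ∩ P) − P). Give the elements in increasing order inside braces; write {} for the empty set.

Q − P = {11, 12, 14, 16, 17, 18}
R ∩ (Q − P) = {14, 17, 18}
R Δ Q = {5, 6, 8, 11, 12, 13, 15, 16}
(R Δ Q) − R = {5, 8, 11, 12, 16}
((R Δ Q) − R) ∩ P = {5, 8}
(((R Δ Q) − R) ∩ P) − P = {}
(R ∩ (Q − P)) ∪ ((((R Δ Q) − R) ∩ P) − P) = {14, 17, 18}

{14, 17, 18}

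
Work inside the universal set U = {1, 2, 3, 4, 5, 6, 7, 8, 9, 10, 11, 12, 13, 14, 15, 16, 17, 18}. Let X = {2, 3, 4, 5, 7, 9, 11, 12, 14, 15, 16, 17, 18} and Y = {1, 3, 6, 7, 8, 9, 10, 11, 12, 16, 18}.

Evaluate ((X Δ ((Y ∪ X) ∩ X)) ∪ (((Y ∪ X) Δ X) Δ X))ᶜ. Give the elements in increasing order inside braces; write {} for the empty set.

{13}

Y ∪ X = {1, 2, 3, 4, 5, 6, 7, 8, 9, 10, 11, 12, 14, 15, 16, 17, 18}
(Y ∪ X) ∩ X = {2, 3, 4, 5, 7, 9, 11, 12, 14, 15, 16, 17, 18}
X Δ ((Y ∪ X) ∩ X) = {}
(Y ∪ X) Δ X = {1, 6, 8, 10}
((Y ∪ X) Δ X) Δ X = {1, 2, 3, 4, 5, 6, 7, 8, 9, 10, 11, 12, 14, 15, 16, 17, 18}
(X Δ ((Y ∪ X) ∩ X)) ∪ (((Y ∪ X) Δ X) Δ X) = {1, 2, 3, 4, 5, 6, 7, 8, 9, 10, 11, 12, 14, 15, 16, 17, 18}
((X Δ ((Y ∪ X) ∩ X)) ∪ (((Y ∪ X) Δ X) Δ X))ᶜ = {13}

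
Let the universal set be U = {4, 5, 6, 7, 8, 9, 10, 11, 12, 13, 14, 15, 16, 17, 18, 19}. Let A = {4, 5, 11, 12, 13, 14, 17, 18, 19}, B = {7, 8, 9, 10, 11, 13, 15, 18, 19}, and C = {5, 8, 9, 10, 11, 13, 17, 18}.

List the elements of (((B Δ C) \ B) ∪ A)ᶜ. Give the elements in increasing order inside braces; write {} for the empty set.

{6, 7, 8, 9, 10, 15, 16}

B Δ C = {5, 7, 15, 17, 19}
(B Δ C) \ B = {5, 17}
((B Δ C) \ B) ∪ A = {4, 5, 11, 12, 13, 14, 17, 18, 19}
(((B Δ C) \ B) ∪ A)ᶜ = {6, 7, 8, 9, 10, 15, 16}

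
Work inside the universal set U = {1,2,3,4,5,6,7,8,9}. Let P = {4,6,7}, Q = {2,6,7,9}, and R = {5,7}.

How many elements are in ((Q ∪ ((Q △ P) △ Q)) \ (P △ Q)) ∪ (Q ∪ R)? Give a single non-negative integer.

5

Q △ P = {2,4,9}
(Q △ P) △ Q = {4,6,7}
Q ∪ ((Q △ P) △ Q) = {2,4,6,7,9}
P △ Q = {2,4,9}
(Q ∪ ((Q △ P) △ Q)) \ (P △ Q) = {6,7}
Q ∪ R = {2,5,6,7,9}
((Q ∪ ((Q △ P) △ Q)) \ (P △ Q)) ∪ (Q ∪ R) = {2,5,6,7,9}
|((Q ∪ ((Q △ P) △ Q)) \ (P △ Q)) ∪ (Q ∪ R)| = 5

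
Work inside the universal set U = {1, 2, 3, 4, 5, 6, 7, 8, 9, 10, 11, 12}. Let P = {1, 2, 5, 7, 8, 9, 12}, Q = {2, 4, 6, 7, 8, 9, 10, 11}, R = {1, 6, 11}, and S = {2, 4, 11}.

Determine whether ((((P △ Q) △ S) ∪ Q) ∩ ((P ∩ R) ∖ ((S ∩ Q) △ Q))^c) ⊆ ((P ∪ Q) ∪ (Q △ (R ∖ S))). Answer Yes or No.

Yes

P △ Q = {1, 4, 5, 6, 10, 11, 12}
(P △ Q) △ S = {1, 2, 5, 6, 10, 12}
((P △ Q) △ S) ∪ Q = {1, 2, 4, 5, 6, 7, 8, 9, 10, 11, 12}
P ∩ R = {1}
S ∩ Q = {2, 4, 11}
(S ∩ Q) △ Q = {6, 7, 8, 9, 10}
(P ∩ R) ∖ ((S ∩ Q) △ Q) = {1}
((P ∩ R) ∖ ((S ∩ Q) △ Q))^c = {2, 3, 4, 5, 6, 7, 8, 9, 10, 11, 12}
(((P △ Q) △ S) ∪ Q) ∩ ((P ∩ R) ∖ ((S ∩ Q) △ Q))^c = {2, 4, 5, 6, 7, 8, 9, 10, 11, 12}
P ∪ Q = {1, 2, 4, 5, 6, 7, 8, 9, 10, 11, 12}
R ∖ S = {1, 6}
Q △ (R ∖ S) = {1, 2, 4, 7, 8, 9, 10, 11}
(P ∪ Q) ∪ (Q △ (R ∖ S)) = {1, 2, 4, 5, 6, 7, 8, 9, 10, 11, 12}
Every element of {2, 4, 5, 6, 7, 8, 9, 10, 11, 12} is in {1, 2, 4, 5, 6, 7, 8, 9, 10, 11, 12}, so (((P △ Q) △ S) ∪ Q) ∩ ((P ∩ R) ∖ ((S ∩ Q) △ Q))^c ⊆ (P ∪ Q) ∪ (Q △ (R ∖ S)).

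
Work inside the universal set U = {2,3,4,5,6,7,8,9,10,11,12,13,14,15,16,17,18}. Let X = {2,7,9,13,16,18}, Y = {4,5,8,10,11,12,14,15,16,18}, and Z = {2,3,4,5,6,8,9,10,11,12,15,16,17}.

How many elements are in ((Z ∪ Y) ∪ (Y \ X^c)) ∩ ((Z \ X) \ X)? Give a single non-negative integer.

Z ∪ Y = {2,3,4,5,6,8,9,10,11,12,14,15,16,17,18}
X^c = {3,4,5,6,8,10,11,12,14,15,17}
Y \ X^c = {16,18}
(Z ∪ Y) ∪ (Y \ X^c) = {2,3,4,5,6,8,9,10,11,12,14,15,16,17,18}
Z \ X = {3,4,5,6,8,10,11,12,15,17}
(Z \ X) \ X = {3,4,5,6,8,10,11,12,15,17}
((Z ∪ Y) ∪ (Y \ X^c)) ∩ ((Z \ X) \ X) = {3,4,5,6,8,10,11,12,15,17}
|((Z ∪ Y) ∪ (Y \ X^c)) ∩ ((Z \ X) \ X)| = 10

10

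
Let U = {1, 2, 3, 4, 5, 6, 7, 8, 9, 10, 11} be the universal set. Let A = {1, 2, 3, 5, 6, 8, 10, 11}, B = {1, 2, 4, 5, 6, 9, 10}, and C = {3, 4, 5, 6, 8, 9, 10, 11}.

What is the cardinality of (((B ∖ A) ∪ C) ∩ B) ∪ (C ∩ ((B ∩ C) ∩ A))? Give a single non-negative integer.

B ∖ A = {4, 9}
(B ∖ A) ∪ C = {3, 4, 5, 6, 8, 9, 10, 11}
((B ∖ A) ∪ C) ∩ B = {4, 5, 6, 9, 10}
B ∩ C = {4, 5, 6, 9, 10}
(B ∩ C) ∩ A = {5, 6, 10}
C ∩ ((B ∩ C) ∩ A) = {5, 6, 10}
(((B ∖ A) ∪ C) ∩ B) ∪ (C ∩ ((B ∩ C) ∩ A)) = {4, 5, 6, 9, 10}
|(((B ∖ A) ∪ C) ∩ B) ∪ (C ∩ ((B ∩ C) ∩ A))| = 5

5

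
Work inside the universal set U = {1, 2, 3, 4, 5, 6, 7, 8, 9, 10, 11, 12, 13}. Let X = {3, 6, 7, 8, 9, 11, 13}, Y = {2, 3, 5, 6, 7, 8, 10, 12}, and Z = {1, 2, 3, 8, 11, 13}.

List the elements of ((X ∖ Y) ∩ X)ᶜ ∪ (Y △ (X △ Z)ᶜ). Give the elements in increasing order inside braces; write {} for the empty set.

{1, 2, 3, 4, 5, 6, 7, 8, 10, 11, 12, 13}

X ∖ Y = {9, 11, 13}
(X ∖ Y) ∩ X = {9, 11, 13}
((X ∖ Y) ∩ X)ᶜ = {1, 2, 3, 4, 5, 6, 7, 8, 10, 12}
X △ Z = {1, 2, 6, 7, 9}
(X △ Z)ᶜ = {3, 4, 5, 8, 10, 11, 12, 13}
Y △ (X △ Z)ᶜ = {2, 4, 6, 7, 11, 13}
((X ∖ Y) ∩ X)ᶜ ∪ (Y △ (X △ Z)ᶜ) = {1, 2, 3, 4, 5, 6, 7, 8, 10, 11, 12, 13}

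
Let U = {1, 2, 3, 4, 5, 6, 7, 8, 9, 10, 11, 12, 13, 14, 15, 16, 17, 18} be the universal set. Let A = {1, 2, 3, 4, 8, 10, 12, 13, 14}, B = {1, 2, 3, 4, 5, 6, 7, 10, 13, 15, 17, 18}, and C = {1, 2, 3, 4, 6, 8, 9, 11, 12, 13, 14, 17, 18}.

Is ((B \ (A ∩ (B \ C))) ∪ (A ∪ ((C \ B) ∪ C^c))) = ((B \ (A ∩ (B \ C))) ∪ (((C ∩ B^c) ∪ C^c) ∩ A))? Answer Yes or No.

No

B \ C = {5, 7, 10, 15}
A ∩ (B \ C) = {10}
B \ (A ∩ (B \ C)) = {1, 2, 3, 4, 5, 6, 7, 13, 15, 17, 18}
C \ B = {8, 9, 11, 12, 14}
C^c = {5, 7, 10, 15, 16}
(C \ B) ∪ C^c = {5, 7, 8, 9, 10, 11, 12, 14, 15, 16}
A ∪ ((C \ B) ∪ C^c) = {1, 2, 3, 4, 5, 7, 8, 9, 10, 11, 12, 13, 14, 15, 16}
(B \ (A ∩ (B \ C))) ∪ (A ∪ ((C \ B) ∪ C^c)) = {1, 2, 3, 4, 5, 6, 7, 8, 9, 10, 11, 12, 13, 14, 15, 16, 17, 18}
B^c = {8, 9, 11, 12, 14, 16}
C ∩ B^c = {8, 9, 11, 12, 14}
(C ∩ B^c) ∪ C^c = {5, 7, 8, 9, 10, 11, 12, 14, 15, 16}
((C ∩ B^c) ∪ C^c) ∩ A = {8, 10, 12, 14}
(B \ (A ∩ (B \ C))) ∪ (((C ∩ B^c) ∪ C^c) ∩ A) = {1, 2, 3, 4, 5, 6, 7, 8, 10, 12, 13, 14, 15, 17, 18}
9 ∈ (B \ (A ∩ (B \ C))) ∪ (A ∪ ((C \ B) ∪ C^c)) but 9 ∉ (B \ (A ∩ (B \ C))) ∪ (((C ∩ B^c) ∪ C^c) ∩ A), so they differ.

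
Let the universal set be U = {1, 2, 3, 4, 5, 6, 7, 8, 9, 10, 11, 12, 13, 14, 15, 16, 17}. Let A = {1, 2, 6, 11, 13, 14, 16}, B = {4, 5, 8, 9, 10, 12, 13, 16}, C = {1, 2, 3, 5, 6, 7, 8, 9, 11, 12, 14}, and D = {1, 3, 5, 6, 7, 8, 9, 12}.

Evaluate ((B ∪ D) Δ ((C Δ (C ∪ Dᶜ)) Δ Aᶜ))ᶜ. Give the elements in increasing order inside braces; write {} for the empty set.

{2, 3, 5, 7, 8, 9, 11, 12, 13, 14, 15, 16, 17}

B ∪ D = {1, 3, 4, 5, 6, 7, 8, 9, 10, 12, 13, 16}
Dᶜ = {2, 4, 10, 11, 13, 14, 15, 16, 17}
C ∪ Dᶜ = {1, 2, 3, 4, 5, 6, 7, 8, 9, 10, 11, 12, 13, 14, 15, 16, 17}
C Δ (C ∪ Dᶜ) = {4, 10, 13, 15, 16, 17}
Aᶜ = {3, 4, 5, 7, 8, 9, 10, 12, 15, 17}
(C Δ (C ∪ Dᶜ)) Δ Aᶜ = {3, 5, 7, 8, 9, 12, 13, 16}
(B ∪ D) Δ ((C Δ (C ∪ Dᶜ)) Δ Aᶜ) = {1, 4, 6, 10}
((B ∪ D) Δ ((C Δ (C ∪ Dᶜ)) Δ Aᶜ))ᶜ = {2, 3, 5, 7, 8, 9, 11, 12, 13, 14, 15, 16, 17}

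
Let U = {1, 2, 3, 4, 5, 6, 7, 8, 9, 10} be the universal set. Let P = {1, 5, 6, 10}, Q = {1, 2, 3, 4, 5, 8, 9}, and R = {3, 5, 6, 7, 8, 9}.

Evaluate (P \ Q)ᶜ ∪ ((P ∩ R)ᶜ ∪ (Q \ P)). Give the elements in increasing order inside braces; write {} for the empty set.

P \ Q = {6, 10}
(P \ Q)ᶜ = {1, 2, 3, 4, 5, 7, 8, 9}
P ∩ R = {5, 6}
(P ∩ R)ᶜ = {1, 2, 3, 4, 7, 8, 9, 10}
Q \ P = {2, 3, 4, 8, 9}
(P ∩ R)ᶜ ∪ (Q \ P) = {1, 2, 3, 4, 7, 8, 9, 10}
(P \ Q)ᶜ ∪ ((P ∩ R)ᶜ ∪ (Q \ P)) = {1, 2, 3, 4, 5, 7, 8, 9, 10}

{1, 2, 3, 4, 5, 7, 8, 9, 10}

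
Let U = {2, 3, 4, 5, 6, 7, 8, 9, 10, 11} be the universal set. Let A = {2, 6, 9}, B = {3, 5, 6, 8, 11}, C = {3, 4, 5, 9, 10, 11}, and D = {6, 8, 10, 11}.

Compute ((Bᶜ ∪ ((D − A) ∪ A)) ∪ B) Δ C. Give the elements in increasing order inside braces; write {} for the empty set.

Bᶜ = {2, 4, 7, 9, 10}
D − A = {8, 10, 11}
(D − A) ∪ A = {2, 6, 8, 9, 10, 11}
Bᶜ ∪ ((D − A) ∪ A) = {2, 4, 6, 7, 8, 9, 10, 11}
(Bᶜ ∪ ((D − A) ∪ A)) ∪ B = {2, 3, 4, 5, 6, 7, 8, 9, 10, 11}
((Bᶜ ∪ ((D − A) ∪ A)) ∪ B) Δ C = {2, 6, 7, 8}

{2, 6, 7, 8}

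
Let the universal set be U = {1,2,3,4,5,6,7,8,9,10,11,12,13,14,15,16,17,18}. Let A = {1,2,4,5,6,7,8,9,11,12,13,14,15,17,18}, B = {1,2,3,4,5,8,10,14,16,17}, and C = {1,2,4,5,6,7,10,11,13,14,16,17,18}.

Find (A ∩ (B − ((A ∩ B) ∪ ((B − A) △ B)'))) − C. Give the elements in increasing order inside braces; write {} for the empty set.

A ∩ B = {1,2,4,5,8,14,17}
B − A = {3,10,16}
(B − A) △ B = {1,2,4,5,8,14,17}
((B − A) △ B)' = {3,6,7,9,10,11,12,13,15,16,18}
(A ∩ B) ∪ ((B − A) △ B)' = {1,2,3,4,5,6,7,8,9,10,11,12,13,14,15,16,17,18}
B − ((A ∩ B) ∪ ((B − A) △ B)') = {}
A ∩ (B − ((A ∩ B) ∪ ((B − A) △ B)')) = {}
(A ∩ (B − ((A ∩ B) ∪ ((B − A) △ B)'))) − C = {}

{}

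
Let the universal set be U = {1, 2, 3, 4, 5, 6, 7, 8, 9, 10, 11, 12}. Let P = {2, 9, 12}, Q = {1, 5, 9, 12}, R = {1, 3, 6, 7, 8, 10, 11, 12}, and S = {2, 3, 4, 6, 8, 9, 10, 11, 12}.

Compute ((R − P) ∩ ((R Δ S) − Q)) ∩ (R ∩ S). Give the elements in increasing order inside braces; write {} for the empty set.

{}

R − P = {1, 3, 6, 7, 8, 10, 11}
R Δ S = {1, 2, 4, 7, 9}
(R Δ S) − Q = {2, 4, 7}
(R − P) ∩ ((R Δ S) − Q) = {7}
R ∩ S = {3, 6, 8, 10, 11, 12}
((R − P) ∩ ((R Δ S) − Q)) ∩ (R ∩ S) = {}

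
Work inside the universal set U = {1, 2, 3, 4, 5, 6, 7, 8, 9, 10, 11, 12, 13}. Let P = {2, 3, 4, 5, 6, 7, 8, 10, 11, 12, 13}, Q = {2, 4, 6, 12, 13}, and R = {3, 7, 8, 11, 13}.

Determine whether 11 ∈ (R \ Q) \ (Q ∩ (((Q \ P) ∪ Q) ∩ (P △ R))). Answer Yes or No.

Yes

11 ∈ R and 11 ∉ Q, so 11 ∈ R \ Q
11 ∉ Q and 11 ∈ P, so 11 ∉ Q \ P
11 ∉ (Q \ P) and 11 ∉ Q, so 11 ∉ (Q \ P) ∪ Q
11 ∈ P and 11 ∈ R, so 11 ∉ P △ R
11 ∉ ((Q \ P) ∪ Q) and 11 ∉ (P △ R), so 11 ∉ ((Q \ P) ∪ Q) ∩ (P △ R)
11 ∉ Q and 11 ∉ (((Q \ P) ∪ Q) ∩ (P △ R)), so 11 ∉ Q ∩ (((Q \ P) ∪ Q) ∩ (P △ R))
11 ∈ (R \ Q) and 11 ∉ (Q ∩ (((Q \ P) ∪ Q) ∩ (P △ R))), so 11 ∈ (R \ Q) \ (Q ∩ (((Q \ P) ∪ Q) ∩ (P △ R)))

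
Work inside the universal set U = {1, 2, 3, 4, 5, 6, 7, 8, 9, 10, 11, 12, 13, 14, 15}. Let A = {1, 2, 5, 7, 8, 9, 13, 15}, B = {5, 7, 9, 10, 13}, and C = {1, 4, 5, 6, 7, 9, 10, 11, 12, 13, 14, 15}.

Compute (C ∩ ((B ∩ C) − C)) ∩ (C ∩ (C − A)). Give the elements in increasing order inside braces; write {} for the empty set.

B ∩ C = {5, 7, 9, 10, 13}
(B ∩ C) − C = {}
C ∩ ((B ∩ C) − C) = {}
C − A = {4, 6, 10, 11, 12, 14}
C ∩ (C − A) = {4, 6, 10, 11, 12, 14}
(C ∩ ((B ∩ C) − C)) ∩ (C ∩ (C − A)) = {}

{}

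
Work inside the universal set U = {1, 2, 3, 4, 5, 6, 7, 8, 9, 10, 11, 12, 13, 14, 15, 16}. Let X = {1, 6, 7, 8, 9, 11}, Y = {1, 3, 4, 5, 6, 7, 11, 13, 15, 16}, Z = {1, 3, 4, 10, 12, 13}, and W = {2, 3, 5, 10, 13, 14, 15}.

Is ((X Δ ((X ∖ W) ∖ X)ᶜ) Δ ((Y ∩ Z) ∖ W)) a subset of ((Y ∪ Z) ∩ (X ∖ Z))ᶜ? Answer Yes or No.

Yes

X ∖ W = {1, 6, 7, 8, 9, 11}
(X ∖ W) ∖ X = {}
((X ∖ W) ∖ X)ᶜ = {1, 2, 3, 4, 5, 6, 7, 8, 9, 10, 11, 12, 13, 14, 15, 16}
X Δ ((X ∖ W) ∖ X)ᶜ = {2, 3, 4, 5, 10, 12, 13, 14, 15, 16}
Y ∩ Z = {1, 3, 4, 13}
(Y ∩ Z) ∖ W = {1, 4}
(X Δ ((X ∖ W) ∖ X)ᶜ) Δ ((Y ∩ Z) ∖ W) = {1, 2, 3, 5, 10, 12, 13, 14, 15, 16}
Y ∪ Z = {1, 3, 4, 5, 6, 7, 10, 11, 12, 13, 15, 16}
X ∖ Z = {6, 7, 8, 9, 11}
(Y ∪ Z) ∩ (X ∖ Z) = {6, 7, 11}
((Y ∪ Z) ∩ (X ∖ Z))ᶜ = {1, 2, 3, 4, 5, 8, 9, 10, 12, 13, 14, 15, 16}
Every element of {1, 2, 3, 5, 10, 12, 13, 14, 15, 16} is in {1, 2, 3, 4, 5, 8, 9, 10, 12, 13, 14, 15, 16}, so (X Δ ((X ∖ W) ∖ X)ᶜ) Δ ((Y ∩ Z) ∖ W) ⊆ ((Y ∪ Z) ∩ (X ∖ Z))ᶜ.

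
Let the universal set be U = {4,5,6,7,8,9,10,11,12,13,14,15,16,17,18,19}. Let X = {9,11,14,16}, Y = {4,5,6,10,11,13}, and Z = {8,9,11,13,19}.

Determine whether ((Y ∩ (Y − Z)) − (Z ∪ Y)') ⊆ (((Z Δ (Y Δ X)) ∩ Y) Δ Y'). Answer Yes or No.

Yes

Y − Z = {4,5,6,10}
Y ∩ (Y − Z) = {4,5,6,10}
Z ∪ Y = {4,5,6,8,9,10,11,13,19}
(Z ∪ Y)' = {7,12,14,15,16,17,18}
(Y ∩ (Y − Z)) − (Z ∪ Y)' = {4,5,6,10}
Y Δ X = {4,5,6,9,10,13,14,16}
Z Δ (Y Δ X) = {4,5,6,8,10,11,14,16,19}
(Z Δ (Y Δ X)) ∩ Y = {4,5,6,10,11}
Y' = {7,8,9,12,14,15,16,17,18,19}
((Z Δ (Y Δ X)) ∩ Y) Δ Y' = {4,5,6,7,8,9,10,11,12,14,15,16,17,18,19}
Every element of {4,5,6,10} is in {4,5,6,7,8,9,10,11,12,14,15,16,17,18,19}, so (Y ∩ (Y − Z)) − (Z ∪ Y)' ⊆ ((Z Δ (Y Δ X)) ∩ Y) Δ Y'.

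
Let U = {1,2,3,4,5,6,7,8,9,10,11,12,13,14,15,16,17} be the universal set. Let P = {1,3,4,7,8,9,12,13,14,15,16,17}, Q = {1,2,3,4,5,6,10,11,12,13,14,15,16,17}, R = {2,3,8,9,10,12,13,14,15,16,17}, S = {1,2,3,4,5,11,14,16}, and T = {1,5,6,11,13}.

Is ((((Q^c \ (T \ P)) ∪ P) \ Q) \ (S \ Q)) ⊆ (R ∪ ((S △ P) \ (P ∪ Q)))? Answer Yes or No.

No

Q^c = {7,8,9}
T \ P = {5,6,11}
Q^c \ (T \ P) = {7,8,9}
(Q^c \ (T \ P)) ∪ P = {1,3,4,7,8,9,12,13,14,15,16,17}
((Q^c \ (T \ P)) ∪ P) \ Q = {7,8,9}
S \ Q = {}
(((Q^c \ (T \ P)) ∪ P) \ Q) \ (S \ Q) = {7,8,9}
S △ P = {2,5,7,8,9,11,12,13,15,17}
P ∪ Q = {1,2,3,4,5,6,7,8,9,10,11,12,13,14,15,16,17}
(S △ P) \ (P ∪ Q) = {}
R ∪ ((S △ P) \ (P ∪ Q)) = {2,3,8,9,10,12,13,14,15,16,17}
7 ∈ (((Q^c \ (T \ P)) ∪ P) \ Q) \ (S \ Q) but 7 ∉ R ∪ ((S △ P) \ (P ∪ Q)), so the inclusion fails.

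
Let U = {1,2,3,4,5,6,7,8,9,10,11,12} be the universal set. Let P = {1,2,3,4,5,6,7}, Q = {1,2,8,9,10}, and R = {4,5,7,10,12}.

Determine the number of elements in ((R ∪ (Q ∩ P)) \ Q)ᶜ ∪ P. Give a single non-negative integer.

Q ∩ P = {1,2}
R ∪ (Q ∩ P) = {1,2,4,5,7,10,12}
(R ∪ (Q ∩ P)) \ Q = {4,5,7,12}
((R ∪ (Q ∩ P)) \ Q)ᶜ = {1,2,3,6,8,9,10,11}
((R ∪ (Q ∩ P)) \ Q)ᶜ ∪ P = {1,2,3,4,5,6,7,8,9,10,11}
|((R ∪ (Q ∩ P)) \ Q)ᶜ ∪ P| = 11

11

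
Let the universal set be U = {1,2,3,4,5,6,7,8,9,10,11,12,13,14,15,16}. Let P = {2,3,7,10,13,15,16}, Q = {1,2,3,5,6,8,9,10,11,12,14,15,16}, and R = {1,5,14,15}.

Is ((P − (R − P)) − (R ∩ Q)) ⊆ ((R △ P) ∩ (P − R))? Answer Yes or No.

R − P = {1,5,14}
P − (R − P) = {2,3,7,10,13,15,16}
R ∩ Q = {1,5,14,15}
(P − (R − P)) − (R ∩ Q) = {2,3,7,10,13,16}
R △ P = {1,2,3,5,7,10,13,14,16}
P − R = {2,3,7,10,13,16}
(R △ P) ∩ (P − R) = {2,3,7,10,13,16}
Every element of {2,3,7,10,13,16} is in {2,3,7,10,13,16}, so (P − (R − P)) − (R ∩ Q) ⊆ (R △ P) ∩ (P − R).

Yes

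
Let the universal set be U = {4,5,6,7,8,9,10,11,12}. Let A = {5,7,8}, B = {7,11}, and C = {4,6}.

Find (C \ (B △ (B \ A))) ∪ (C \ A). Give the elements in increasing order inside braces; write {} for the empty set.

{4,6}

B \ A = {11}
B △ (B \ A) = {7}
C \ (B △ (B \ A)) = {4,6}
C \ A = {4,6}
(C \ (B △ (B \ A))) ∪ (C \ A) = {4,6}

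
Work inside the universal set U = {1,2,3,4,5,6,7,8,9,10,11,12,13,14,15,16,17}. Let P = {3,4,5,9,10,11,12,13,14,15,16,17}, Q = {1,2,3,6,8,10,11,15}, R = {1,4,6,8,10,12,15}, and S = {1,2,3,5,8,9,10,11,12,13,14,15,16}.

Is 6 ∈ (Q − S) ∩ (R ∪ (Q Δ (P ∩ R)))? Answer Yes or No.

Yes

6 ∈ Q and 6 ∉ S, so 6 ∈ Q − S
6 ∉ P and 6 ∈ R, so 6 ∉ P ∩ R
6 ∈ Q and 6 ∉ (P ∩ R), so 6 ∈ Q Δ (P ∩ R)
6 ∈ R and 6 ∈ (Q Δ (P ∩ R)), so 6 ∈ R ∪ (Q Δ (P ∩ R))
6 ∈ (Q − S) and 6 ∈ (R ∪ (Q Δ (P ∩ R))), so 6 ∈ (Q − S) ∩ (R ∪ (Q Δ (P ∩ R)))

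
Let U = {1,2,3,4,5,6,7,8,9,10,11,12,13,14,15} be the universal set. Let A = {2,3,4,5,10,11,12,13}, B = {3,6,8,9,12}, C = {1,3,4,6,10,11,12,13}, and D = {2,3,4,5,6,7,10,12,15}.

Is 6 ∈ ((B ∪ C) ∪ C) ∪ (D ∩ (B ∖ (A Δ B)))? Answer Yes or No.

6 ∈ B and 6 ∈ C, so 6 ∈ B ∪ C
6 ∈ (B ∪ C) and 6 ∈ C, so 6 ∈ (B ∪ C) ∪ C
6 ∉ A and 6 ∈ B, so 6 ∈ A Δ B
6 ∈ B and 6 ∈ (A Δ B), so 6 ∉ B ∖ (A Δ B)
6 ∈ D and 6 ∉ (B ∖ (A Δ B)), so 6 ∉ D ∩ (B ∖ (A Δ B))
6 ∈ ((B ∪ C) ∪ C) and 6 ∉ (D ∩ (B ∖ (A Δ B))), so 6 ∈ ((B ∪ C) ∪ C) ∪ (D ∩ (B ∖ (A Δ B)))

Yes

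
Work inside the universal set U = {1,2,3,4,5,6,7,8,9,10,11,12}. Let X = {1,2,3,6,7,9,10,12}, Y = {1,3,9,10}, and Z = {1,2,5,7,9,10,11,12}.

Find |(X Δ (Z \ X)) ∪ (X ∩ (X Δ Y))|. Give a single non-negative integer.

Z \ X = {5,11}
X Δ (Z \ X) = {1,2,3,5,6,7,9,10,11,12}
X Δ Y = {2,6,7,12}
X ∩ (X Δ Y) = {2,6,7,12}
(X Δ (Z \ X)) ∪ (X ∩ (X Δ Y)) = {1,2,3,5,6,7,9,10,11,12}
|(X Δ (Z \ X)) ∪ (X ∩ (X Δ Y))| = 10

10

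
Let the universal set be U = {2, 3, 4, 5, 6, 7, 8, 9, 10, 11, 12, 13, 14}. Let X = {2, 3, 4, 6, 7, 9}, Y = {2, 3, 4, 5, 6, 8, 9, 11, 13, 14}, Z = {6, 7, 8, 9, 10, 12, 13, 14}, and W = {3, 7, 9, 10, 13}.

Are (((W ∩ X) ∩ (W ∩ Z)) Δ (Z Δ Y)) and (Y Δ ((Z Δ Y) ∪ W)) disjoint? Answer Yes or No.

No

W ∩ X = {3, 7, 9}
W ∩ Z = {7, 9, 10, 13}
(W ∩ X) ∩ (W ∩ Z) = {7, 9}
Z Δ Y = {2, 3, 4, 5, 7, 10, 11, 12}
((W ∩ X) ∩ (W ∩ Z)) Δ (Z Δ Y) = {2, 3, 4, 5, 9, 10, 11, 12}
(Z Δ Y) ∪ W = {2, 3, 4, 5, 7, 9, 10, 11, 12, 13}
Y Δ ((Z Δ Y) ∪ W) = {6, 7, 8, 10, 12, 14}
10 lies in both, so they are not disjoint.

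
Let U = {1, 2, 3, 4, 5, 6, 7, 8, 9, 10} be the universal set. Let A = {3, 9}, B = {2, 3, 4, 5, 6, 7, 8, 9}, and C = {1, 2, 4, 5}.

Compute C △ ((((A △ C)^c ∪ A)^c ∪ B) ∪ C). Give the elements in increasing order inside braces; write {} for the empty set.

A △ C = {1, 2, 3, 4, 5, 9}
(A △ C)^c = {6, 7, 8, 10}
(A △ C)^c ∪ A = {3, 6, 7, 8, 9, 10}
((A △ C)^c ∪ A)^c = {1, 2, 4, 5}
((A △ C)^c ∪ A)^c ∪ B = {1, 2, 3, 4, 5, 6, 7, 8, 9}
(((A △ C)^c ∪ A)^c ∪ B) ∪ C = {1, 2, 3, 4, 5, 6, 7, 8, 9}
C △ ((((A △ C)^c ∪ A)^c ∪ B) ∪ C) = {3, 6, 7, 8, 9}

{3, 6, 7, 8, 9}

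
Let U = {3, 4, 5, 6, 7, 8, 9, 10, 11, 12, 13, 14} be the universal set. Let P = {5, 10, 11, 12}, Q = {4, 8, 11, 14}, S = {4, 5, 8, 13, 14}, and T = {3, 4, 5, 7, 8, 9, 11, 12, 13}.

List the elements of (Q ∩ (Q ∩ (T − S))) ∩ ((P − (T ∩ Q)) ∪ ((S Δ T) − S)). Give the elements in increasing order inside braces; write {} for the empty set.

{11}

T − S = {3, 7, 9, 11, 12}
Q ∩ (T − S) = {11}
Q ∩ (Q ∩ (T − S)) = {11}
T ∩ Q = {4, 8, 11}
P − (T ∩ Q) = {5, 10, 12}
S Δ T = {3, 7, 9, 11, 12, 14}
(S Δ T) − S = {3, 7, 9, 11, 12}
(P − (T ∩ Q)) ∪ ((S Δ T) − S) = {3, 5, 7, 9, 10, 11, 12}
(Q ∩ (Q ∩ (T − S))) ∩ ((P − (T ∩ Q)) ∪ ((S Δ T) − S)) = {11}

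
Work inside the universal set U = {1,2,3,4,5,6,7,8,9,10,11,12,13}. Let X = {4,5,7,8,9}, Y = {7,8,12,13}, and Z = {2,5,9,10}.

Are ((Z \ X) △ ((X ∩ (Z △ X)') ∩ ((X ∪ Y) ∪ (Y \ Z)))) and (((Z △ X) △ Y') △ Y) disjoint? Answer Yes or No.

Z \ X = {2,10}
Z △ X = {2,4,7,8,10}
(Z △ X)' = {1,3,5,6,9,11,12,13}
X ∩ (Z △ X)' = {5,9}
X ∪ Y = {4,5,7,8,9,12,13}
Y \ Z = {7,8,12,13}
(X ∪ Y) ∪ (Y \ Z) = {4,5,7,8,9,12,13}
(X ∩ (Z △ X)') ∩ ((X ∪ Y) ∪ (Y \ Z)) = {5,9}
(Z \ X) △ ((X ∩ (Z △ X)') ∩ ((X ∪ Y) ∪ (Y \ Z))) = {2,5,9,10}
Y' = {1,2,3,4,5,6,9,10,11}
(Z △ X) △ Y' = {1,3,5,6,7,8,9,11}
((Z △ X) △ Y') △ Y = {1,3,5,6,9,11,12,13}
5 lies in both, so they are not disjoint.

No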